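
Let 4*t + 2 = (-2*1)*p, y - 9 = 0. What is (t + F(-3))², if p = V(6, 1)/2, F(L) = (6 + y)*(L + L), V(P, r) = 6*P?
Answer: 39601/4 ≈ 9900.3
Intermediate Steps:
y = 9 (y = 9 + 0 = 9)
F(L) = 30*L (F(L) = (6 + 9)*(L + L) = 15*(2*L) = 30*L)
p = 18 (p = (6*6)/2 = 36*(½) = 18)
t = -19/2 (t = -½ + (-2*1*18)/4 = -½ + (-2*18)/4 = -½ + (¼)*(-36) = -½ - 9 = -19/2 ≈ -9.5000)
(t + F(-3))² = (-19/2 + 30*(-3))² = (-19/2 - 90)² = (-199/2)² = 39601/4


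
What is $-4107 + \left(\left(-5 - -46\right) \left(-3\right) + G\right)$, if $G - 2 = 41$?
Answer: $-4187$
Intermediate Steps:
$G = 43$ ($G = 2 + 41 = 43$)
$-4107 + \left(\left(-5 - -46\right) \left(-3\right) + G\right) = -4107 + \left(\left(-5 - -46\right) \left(-3\right) + 43\right) = -4107 + \left(\left(-5 + 46\right) \left(-3\right) + 43\right) = -4107 + \left(41 \left(-3\right) + 43\right) = -4107 + \left(-123 + 43\right) = -4107 - 80 = -4187$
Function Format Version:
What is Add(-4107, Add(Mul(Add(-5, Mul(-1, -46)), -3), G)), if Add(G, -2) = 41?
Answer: -4187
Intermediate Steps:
G = 43 (G = Add(2, 41) = 43)
Add(-4107, Add(Mul(Add(-5, Mul(-1, -46)), -3), G)) = Add(-4107, Add(Mul(Add(-5, Mul(-1, -46)), -3), 43)) = Add(-4107, Add(Mul(Add(-5, 46), -3), 43)) = Add(-4107, Add(Mul(41, -3), 43)) = Add(-4107, Add(-123, 43)) = Add(-4107, -80) = -4187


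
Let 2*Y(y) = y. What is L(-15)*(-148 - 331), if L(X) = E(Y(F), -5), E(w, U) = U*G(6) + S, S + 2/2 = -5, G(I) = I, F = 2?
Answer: 17244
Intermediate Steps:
S = -6 (S = -1 - 5 = -6)
Y(y) = y/2
E(w, U) = -6 + 6*U (E(w, U) = U*6 - 6 = 6*U - 6 = -6 + 6*U)
L(X) = -36 (L(X) = -6 + 6*(-5) = -6 - 30 = -36)
L(-15)*(-148 - 331) = -36*(-148 - 331) = -36*(-479) = 17244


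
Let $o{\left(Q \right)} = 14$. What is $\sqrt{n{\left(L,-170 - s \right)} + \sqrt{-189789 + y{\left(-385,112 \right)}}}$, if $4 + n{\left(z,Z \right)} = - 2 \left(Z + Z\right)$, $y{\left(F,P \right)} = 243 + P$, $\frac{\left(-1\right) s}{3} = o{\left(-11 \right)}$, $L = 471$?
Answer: $\sqrt{508 + 7 i \sqrt{3866}} \approx 24.259 + 8.9709 i$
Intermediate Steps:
$s = -42$ ($s = \left(-3\right) 14 = -42$)
$n{\left(z,Z \right)} = -4 - 4 Z$ ($n{\left(z,Z \right)} = -4 - 2 \left(Z + Z\right) = -4 - 2 \cdot 2 Z = -4 - 4 Z$)
$\sqrt{n{\left(L,-170 - s \right)} + \sqrt{-189789 + y{\left(-385,112 \right)}}} = \sqrt{\left(-4 - 4 \left(-170 - -42\right)\right) + \sqrt{-189789 + \left(243 + 112\right)}} = \sqrt{\left(-4 - 4 \left(-170 + 42\right)\right) + \sqrt{-189789 + 355}} = \sqrt{\left(-4 - -512\right) + \sqrt{-189434}} = \sqrt{\left(-4 + 512\right) + 7 i \sqrt{3866}} = \sqrt{508 + 7 i \sqrt{3866}}$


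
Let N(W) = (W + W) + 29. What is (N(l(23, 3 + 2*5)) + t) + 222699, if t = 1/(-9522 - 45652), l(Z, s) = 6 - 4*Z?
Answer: 12279304743/55174 ≈ 2.2256e+5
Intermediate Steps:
N(W) = 29 + 2*W (N(W) = 2*W + 29 = 29 + 2*W)
t = -1/55174 (t = 1/(-55174) = -1/55174 ≈ -1.8124e-5)
(N(l(23, 3 + 2*5)) + t) + 222699 = ((29 + 2*(6 - 4*23)) - 1/55174) + 222699 = ((29 + 2*(6 - 92)) - 1/55174) + 222699 = ((29 + 2*(-86)) - 1/55174) + 222699 = ((29 - 172) - 1/55174) + 222699 = (-143 - 1/55174) + 222699 = -7889883/55174 + 222699 = 12279304743/55174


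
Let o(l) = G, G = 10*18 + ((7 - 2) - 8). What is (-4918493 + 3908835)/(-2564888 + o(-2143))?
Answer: 1009658/2564711 ≈ 0.39367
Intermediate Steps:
G = 177 (G = 180 + (5 - 8) = 180 - 3 = 177)
o(l) = 177
(-4918493 + 3908835)/(-2564888 + o(-2143)) = (-4918493 + 3908835)/(-2564888 + 177) = -1009658/(-2564711) = -1009658*(-1/2564711) = 1009658/2564711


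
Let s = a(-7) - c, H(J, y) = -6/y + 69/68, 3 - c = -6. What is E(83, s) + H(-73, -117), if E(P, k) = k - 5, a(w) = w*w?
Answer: 95647/2652 ≈ 36.066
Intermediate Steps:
a(w) = w²
c = 9 (c = 3 - 1*(-6) = 3 + 6 = 9)
H(J, y) = 69/68 - 6/y (H(J, y) = -6/y + 69*(1/68) = -6/y + 69/68 = 69/68 - 6/y)
s = 40 (s = (-7)² - 1*9 = 49 - 9 = 40)
E(P, k) = -5 + k
E(83, s) + H(-73, -117) = (-5 + 40) + (69/68 - 6/(-117)) = 35 + (69/68 - 6*(-1/117)) = 35 + (69/68 + 2/39) = 35 + 2827/2652 = 95647/2652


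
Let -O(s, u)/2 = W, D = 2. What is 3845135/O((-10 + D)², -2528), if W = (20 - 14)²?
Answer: -3845135/72 ≈ -53405.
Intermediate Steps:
W = 36 (W = 6² = 36)
O(s, u) = -72 (O(s, u) = -2*36 = -72)
3845135/O((-10 + D)², -2528) = 3845135/(-72) = 3845135*(-1/72) = -3845135/72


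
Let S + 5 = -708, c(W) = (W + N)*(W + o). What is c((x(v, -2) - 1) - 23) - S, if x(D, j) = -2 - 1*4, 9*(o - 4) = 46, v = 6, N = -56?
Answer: 22585/9 ≈ 2509.4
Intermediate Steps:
o = 82/9 (o = 4 + (⅑)*46 = 4 + 46/9 = 82/9 ≈ 9.1111)
x(D, j) = -6 (x(D, j) = -2 - 4 = -6)
c(W) = (-56 + W)*(82/9 + W) (c(W) = (W - 56)*(W + 82/9) = (-56 + W)*(82/9 + W))
S = -713 (S = -5 - 708 = -713)
c((x(v, -2) - 1) - 23) - S = (-4592/9 + ((-6 - 1) - 23)² - 422*((-6 - 1) - 23)/9) - 1*(-713) = (-4592/9 + (-7 - 23)² - 422*(-7 - 23)/9) + 713 = (-4592/9 + (-30)² - 422/9*(-30)) + 713 = (-4592/9 + 900 + 4220/3) + 713 = 16168/9 + 713 = 22585/9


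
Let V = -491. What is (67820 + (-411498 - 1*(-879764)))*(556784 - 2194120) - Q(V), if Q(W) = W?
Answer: -877752906405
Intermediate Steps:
(67820 + (-411498 - 1*(-879764)))*(556784 - 2194120) - Q(V) = (67820 + (-411498 - 1*(-879764)))*(556784 - 2194120) - 1*(-491) = (67820 + (-411498 + 879764))*(-1637336) + 491 = (67820 + 468266)*(-1637336) + 491 = 536086*(-1637336) + 491 = -877752906896 + 491 = -877752906405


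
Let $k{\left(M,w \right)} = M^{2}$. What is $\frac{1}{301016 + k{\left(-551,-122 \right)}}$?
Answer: $\frac{1}{604617} \approx 1.6539 \cdot 10^{-6}$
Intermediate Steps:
$\frac{1}{301016 + k{\left(-551,-122 \right)}} = \frac{1}{301016 + \left(-551\right)^{2}} = \frac{1}{301016 + 303601} = \frac{1}{604617}$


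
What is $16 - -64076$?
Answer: $64092$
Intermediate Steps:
$16 - -64076 = 16 + 64076 = 64092$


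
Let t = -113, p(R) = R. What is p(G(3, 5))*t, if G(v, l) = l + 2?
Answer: -791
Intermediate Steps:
G(v, l) = 2 + l
p(G(3, 5))*t = (2 + 5)*(-113) = 7*(-113) = -791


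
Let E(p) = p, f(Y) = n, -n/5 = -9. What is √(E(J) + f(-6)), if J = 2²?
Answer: 7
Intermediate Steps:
n = 45 (n = -5*(-9) = 45)
f(Y) = 45
J = 4
√(E(J) + f(-6)) = √(4 + 45) = √49 = 7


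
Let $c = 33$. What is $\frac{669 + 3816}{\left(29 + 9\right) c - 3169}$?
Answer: $- \frac{897}{383} \approx -2.342$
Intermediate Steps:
$\frac{669 + 3816}{\left(29 + 9\right) c - 3169} = \frac{669 + 3816}{\left(29 + 9\right) 33 - 3169} = \frac{4485}{38 \cdot 33 - 3169} = \frac{4485}{1254 - 3169} = \frac{4485}{-1915} = 4485 \left(- \frac{1}{1915}\right) = - \frac{897}{383}$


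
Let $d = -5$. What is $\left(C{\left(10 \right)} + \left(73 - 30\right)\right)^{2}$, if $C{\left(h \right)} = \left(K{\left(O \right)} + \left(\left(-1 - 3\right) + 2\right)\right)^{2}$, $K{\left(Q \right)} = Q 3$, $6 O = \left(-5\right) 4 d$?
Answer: $5508409$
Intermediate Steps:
$O = \frac{50}{3}$ ($O = \frac{\left(-5\right) 4 \left(-5\right)}{6} = \frac{\left(-20\right) \left(-5\right)}{6} = \frac{1}{6} \cdot 100 = \frac{50}{3} \approx 16.667$)
$K{\left(Q \right)} = 3 Q$
$C{\left(h \right)} = 2304$ ($C{\left(h \right)} = \left(3 \cdot \frac{50}{3} + \left(\left(-1 - 3\right) + 2\right)\right)^{2} = \left(50 + \left(-4 + 2\right)\right)^{2} = \left(50 - 2\right)^{2} = 48^{2} = 2304$)
$\left(C{\left(10 \right)} + \left(73 - 30\right)\right)^{2} = \left(2304 + \left(73 - 30\right)\right)^{2} = \left(2304 + 43\right)^{2} = 2347^{2} = 5508409$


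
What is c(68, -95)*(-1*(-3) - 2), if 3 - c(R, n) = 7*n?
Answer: 668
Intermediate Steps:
c(R, n) = 3 - 7*n
c(68, -95)*(-1*(-3) - 2) = (3 - 7*(-95))*(-1*(-3) - 2) = (3 + 665)*(3 - 2) = 668*1 = 668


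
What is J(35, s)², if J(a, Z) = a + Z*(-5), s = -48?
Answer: 75625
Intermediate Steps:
J(a, Z) = a - 5*Z
J(35, s)² = (35 - 5*(-48))² = (35 + 240)² = 275² = 75625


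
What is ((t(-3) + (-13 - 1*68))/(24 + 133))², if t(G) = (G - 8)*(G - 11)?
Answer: 5329/24649 ≈ 0.21620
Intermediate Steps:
t(G) = (-11 + G)*(-8 + G) (t(G) = (-8 + G)*(-11 + G) = (-11 + G)*(-8 + G))
((t(-3) + (-13 - 1*68))/(24 + 133))² = (((88 + (-3)² - 19*(-3)) + (-13 - 1*68))/(24 + 133))² = (((88 + 9 + 57) + (-13 - 68))/157)² = ((154 - 81)*(1/157))² = (73*(1/157))² = (73/157)² = 5329/24649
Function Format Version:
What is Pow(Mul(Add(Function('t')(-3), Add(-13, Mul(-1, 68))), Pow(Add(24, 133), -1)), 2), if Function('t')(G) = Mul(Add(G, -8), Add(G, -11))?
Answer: Rational(5329, 24649) ≈ 0.21620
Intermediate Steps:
Function('t')(G) = Mul(Add(-11, G), Add(-8, G)) (Function('t')(G) = Mul(Add(-8, G), Add(-11, G)) = Mul(Add(-11, G), Add(-8, G)))
Pow(Mul(Add(Function('t')(-3), Add(-13, Mul(-1, 68))), Pow(Add(24, 133), -1)), 2) = Pow(Mul(Add(Add(88, Pow(-3, 2), Mul(-19, -3)), Add(-13, Mul(-1, 68))), Pow(Add(24, 133), -1)), 2) = Pow(Mul(Add(Add(88, 9, 57), Add(-13, -68)), Pow(157, -1)), 2) = Pow(Mul(Add(154, -81), Rational(1, 157)), 2) = Pow(Mul(73, Rational(1, 157)), 2) = Pow(Rational(73, 157), 2) = Rational(5329, 24649)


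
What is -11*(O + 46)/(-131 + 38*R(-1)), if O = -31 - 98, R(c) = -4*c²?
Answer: -913/283 ≈ -3.2261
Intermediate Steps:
O = -129
-11*(O + 46)/(-131 + 38*R(-1)) = -11*(-129 + 46)/(-131 + 38*(-4*(-1)²)) = -(-913)/(-131 + 38*(-4*1)) = -(-913)/(-131 + 38*(-4)) = -(-913)/(-131 - 152) = -(-913)/(-283) = -(-913)*(-1)/283 = -11*83/283 = -913/283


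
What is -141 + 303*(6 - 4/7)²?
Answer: 430623/49 ≈ 8788.2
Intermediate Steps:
-141 + 303*(6 - 4/7)² = -141 + 303*(38/7)² = -141 + 303*(1444/49) = -141 + 437532/49 = 430623/49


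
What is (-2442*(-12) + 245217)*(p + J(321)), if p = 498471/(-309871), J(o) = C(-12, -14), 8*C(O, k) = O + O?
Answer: -392039047764/309871 ≈ -1.2652e+6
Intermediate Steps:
C(O, k) = O/4 (C(O, k) = (O + O)/8 = (2*O)/8 = O/4)
J(o) = -3 (J(o) = (1/4)*(-12) = -3)
p = -498471/309871 (p = 498471*(-1/309871) = -498471/309871 ≈ -1.6086)
(-2442*(-12) + 245217)*(p + J(321)) = (-2442*(-12) + 245217)*(-498471/309871 - 3) = (29304 + 245217)*(-1428084/309871) = 274521*(-1428084/309871) = -392039047764/309871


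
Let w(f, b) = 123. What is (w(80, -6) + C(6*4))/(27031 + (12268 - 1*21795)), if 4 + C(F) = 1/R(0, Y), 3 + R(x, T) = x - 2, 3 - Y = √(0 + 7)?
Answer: 297/43760 ≈ 0.0067870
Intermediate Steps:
Y = 3 - √7 (Y = 3 - √(0 + 7) = 3 - √7 ≈ 0.35425)
R(x, T) = -5 + x (R(x, T) = -3 + (x - 2) = -3 + (-2 + x) = -5 + x)
C(F) = -21/5 (C(F) = -4 + 1/(-5 + 0) = -4 + 1/(-5) = -4 - ⅕ = -21/5)
(w(80, -6) + C(6*4))/(27031 + (12268 - 1*21795)) = (123 - 21/5)/(27031 + (12268 - 1*21795)) = 594/(5*(27031 + (12268 - 21795))) = 594/(5*(27031 - 9527)) = (594/5)/17504 = (594/5)*(1/17504) = 297/43760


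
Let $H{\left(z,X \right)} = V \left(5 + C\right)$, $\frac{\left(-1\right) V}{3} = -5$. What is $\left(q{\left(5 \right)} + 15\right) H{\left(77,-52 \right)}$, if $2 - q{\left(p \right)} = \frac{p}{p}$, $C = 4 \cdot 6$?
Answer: $6960$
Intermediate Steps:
$C = 24$
$V = 15$ ($V = \left(-3\right) \left(-5\right) = 15$)
$q{\left(p \right)} = 1$ ($q{\left(p \right)} = 2 - \frac{p}{p} = 2 - 1 = 1$)
$H{\left(z,X \right)} = 435$ ($H{\left(z,X \right)} = 15 \left(5 + 24\right) = 15 \cdot 29 = 435$)
$\left(q{\left(5 \right)} + 15\right) H{\left(77,-52 \right)} = \left(1 + 15\right) 435 = 16 \cdot 435 = 6960$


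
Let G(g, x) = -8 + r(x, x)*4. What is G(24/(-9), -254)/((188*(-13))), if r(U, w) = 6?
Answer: -4/611 ≈ -0.0065466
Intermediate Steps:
G(g, x) = 16 (G(g, x) = -8 + 6*4 = -8 + 24 = 16)
G(24/(-9), -254)/((188*(-13))) = 16/((188*(-13))) = 16/(-2444) = 16*(-1/2444) = -4/611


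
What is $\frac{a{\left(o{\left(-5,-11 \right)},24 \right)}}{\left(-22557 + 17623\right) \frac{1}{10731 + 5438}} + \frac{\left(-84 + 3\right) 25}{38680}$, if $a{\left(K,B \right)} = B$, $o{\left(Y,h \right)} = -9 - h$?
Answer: $- \frac{1501999743}{19084712} \approx -78.702$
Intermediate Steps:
$\frac{a{\left(o{\left(-5,-11 \right)},24 \right)}}{\left(-22557 + 17623\right) \frac{1}{10731 + 5438}} + \frac{\left(-84 + 3\right) 25}{38680} = \frac{24}{\left(-22557 + 17623\right) \frac{1}{10731 + 5438}} + \frac{\left(-84 + 3\right) 25}{38680} = \frac{24}{\left(-4934\right) \frac{1}{16169}} + \left(-81\right) 25 \cdot \frac{1}{38680} = \frac{24}{\left(-4934\right) \frac{1}{16169}} - \frac{405}{7736} = \frac{24}{- \frac{4934}{16169}} - \frac{405}{7736} = 24 \left(- \frac{16169}{4934}\right) - \frac{405}{7736} = - \frac{194028}{2467} - \frac{405}{7736} = - \frac{1501999743}{19084712}$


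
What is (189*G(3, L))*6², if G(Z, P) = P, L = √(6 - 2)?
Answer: 13608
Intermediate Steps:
L = 2 (L = √4 = 2)
(189*G(3, L))*6² = (189*2)*6² = 378*36 = 13608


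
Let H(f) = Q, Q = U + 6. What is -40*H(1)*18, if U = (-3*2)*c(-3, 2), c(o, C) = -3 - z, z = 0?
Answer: -17280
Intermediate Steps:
c(o, C) = -3 (c(o, C) = -3 - 1*0 = -3 + 0 = -3)
U = 18 (U = -3*2*(-3) = -6*(-3) = 18)
Q = 24 (Q = 18 + 6 = 24)
H(f) = 24
-40*H(1)*18 = -40*24*18 = -960*18 = -17280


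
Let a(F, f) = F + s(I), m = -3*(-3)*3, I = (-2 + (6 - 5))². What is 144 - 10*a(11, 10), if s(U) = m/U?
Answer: -236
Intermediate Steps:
I = 1 (I = (-2 + 1)² = (-1)² = 1)
m = 27 (m = 9*3 = 27)
s(U) = 27/U
a(F, f) = 27 + F (a(F, f) = F + 27/1 = F + 27*1 = F + 27 = 27 + F)
144 - 10*a(11, 10) = 144 - 10*(27 + 11) = 144 - 10*38 = 144 - 380 = -236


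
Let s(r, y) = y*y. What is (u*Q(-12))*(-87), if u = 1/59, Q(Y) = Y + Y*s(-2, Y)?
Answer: 151380/59 ≈ 2565.8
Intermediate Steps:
s(r, y) = y²
Q(Y) = Y + Y³ (Q(Y) = Y + Y*Y² = Y + Y³)
u = 1/59 ≈ 0.016949
(u*Q(-12))*(-87) = ((-12 + (-12)³)/59)*(-87) = ((-12 - 1728)/59)*(-87) = ((1/59)*(-1740))*(-87) = -1740/59*(-87) = 151380/59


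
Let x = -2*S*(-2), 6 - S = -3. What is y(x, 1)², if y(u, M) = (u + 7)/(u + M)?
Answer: 1849/1369 ≈ 1.3506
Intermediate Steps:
S = 9 (S = 6 - 1*(-3) = 6 + 3 = 9)
x = 36 (x = -2*9*(-2) = -18*(-2) = 36)
y(u, M) = (7 + u)/(M + u)
y(x, 1)² = ((7 + 36)/(1 + 36))² = (43/37)² = 1849/1369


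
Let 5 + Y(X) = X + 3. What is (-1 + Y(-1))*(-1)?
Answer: 4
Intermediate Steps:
Y(X) = -2 + X (Y(X) = -5 + (X + 3) = -5 + (3 + X) = -2 + X)
(-1 + Y(-1))*(-1) = (-1 + (-2 - 1))*(-1) = (-1 - 3)*(-1) = -4*(-1) = 4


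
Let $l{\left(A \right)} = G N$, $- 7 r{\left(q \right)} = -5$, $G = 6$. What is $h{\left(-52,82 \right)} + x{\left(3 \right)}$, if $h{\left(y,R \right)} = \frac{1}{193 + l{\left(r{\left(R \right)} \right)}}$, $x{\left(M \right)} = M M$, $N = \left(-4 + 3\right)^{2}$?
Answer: $\frac{1792}{199} \approx 9.005$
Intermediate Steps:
$N = 1$ ($N = \left(-1\right)^{2} = 1$)
$r{\left(q \right)} = \frac{5}{7}$ ($r{\left(q \right)} = \left(- \frac{1}{7}\right) \left(-5\right) = \frac{5}{7}$)
$x{\left(M \right)} = M^{2}$
$l{\left(A \right)} = 6$ ($l{\left(A \right)} = 6 \cdot 1 = 6$)
$h{\left(y,R \right)} = \frac{1}{199}$ ($h{\left(y,R \right)} = \frac{1}{193 + 6} = \frac{1}{199}$)
$h{\left(-52,82 \right)} + x{\left(3 \right)} = \frac{1}{199} + 3^{2} = \frac{1}{199} + 9 = \frac{1792}{199}$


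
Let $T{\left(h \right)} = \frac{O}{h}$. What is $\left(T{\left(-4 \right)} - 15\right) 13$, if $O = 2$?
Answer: $- \frac{403}{2} \approx -201.5$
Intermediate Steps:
$T{\left(h \right)} = \frac{2}{h}$
$\left(T{\left(-4 \right)} - 15\right) 13 = \left(\frac{2}{-4} - 15\right) 13 = \left(2 \left(- \frac{1}{4}\right) - 15\right) 13 = \left(- \frac{1}{2} - 15\right) 13 = \left(- \frac{31}{2}\right) 13 = - \frac{403}{2}$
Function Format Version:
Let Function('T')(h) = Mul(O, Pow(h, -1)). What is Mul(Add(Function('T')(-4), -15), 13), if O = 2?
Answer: Rational(-403, 2) ≈ -201.50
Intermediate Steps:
Function('T')(h) = Mul(2, Pow(h, -1))
Mul(Add(Function('T')(-4), -15), 13) = Mul(Add(Mul(2, Pow(-4, -1)), -15), 13) = Mul(Add(Mul(2, Rational(-1, 4)), -15), 13) = Mul(Add(Rational(-1, 2), -15), 13) = Mul(Rational(-31, 2), 13) = Rational(-403, 2)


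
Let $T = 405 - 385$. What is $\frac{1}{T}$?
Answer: $\frac{1}{20} \approx 0.05$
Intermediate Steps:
$T = 20$
$\frac{1}{T} = \frac{1}{20}$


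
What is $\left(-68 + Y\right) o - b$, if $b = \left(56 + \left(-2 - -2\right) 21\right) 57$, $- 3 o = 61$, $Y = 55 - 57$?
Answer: $- \frac{5306}{3} \approx -1768.7$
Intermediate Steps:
$Y = -2$ ($Y = 55 - 57 = -2$)
$o = - \frac{61}{3}$ ($o = \left(- \frac{1}{3}\right) 61 = - \frac{61}{3} \approx -20.333$)
$b = 3192$ ($b = \left(56 + \left(-2 + 2\right) 21\right) 57 = \left(56 + 0 \cdot 21\right) 57 = \left(56 + 0\right) 57 = 56 \cdot 57 = 3192$)
$\left(-68 + Y\right) o - b = \left(-68 - 2\right) \left(- \frac{61}{3}\right) - 3192 = \left(-70\right) \left(- \frac{61}{3}\right) - 3192 = \frac{4270}{3} - 3192 = - \frac{5306}{3}$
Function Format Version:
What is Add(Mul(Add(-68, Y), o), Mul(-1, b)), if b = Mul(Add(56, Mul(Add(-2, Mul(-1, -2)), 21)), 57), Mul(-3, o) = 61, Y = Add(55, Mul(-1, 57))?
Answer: Rational(-5306, 3) ≈ -1768.7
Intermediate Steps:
Y = -2 (Y = Add(55, -57) = -2)
o = Rational(-61, 3) (o = Mul(Rational(-1, 3), 61) = Rational(-61, 3) ≈ -20.333)
b = 3192 (b = Mul(Add(56, Mul(Add(-2, 2), 21)), 57) = Mul(Add(56, Mul(0, 21)), 57) = Mul(Add(56, 0), 57) = Mul(56, 57) = 3192)
Add(Mul(Add(-68, Y), o), Mul(-1, b)) = Add(Mul(Add(-68, -2), Rational(-61, 3)), Mul(-1, 3192)) = Add(Mul(-70, Rational(-61, 3)), -3192) = Add(Rational(4270, 3), -3192) = Rational(-5306, 3)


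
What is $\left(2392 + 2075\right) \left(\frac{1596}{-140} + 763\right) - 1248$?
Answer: $\frac{16780746}{5} \approx 3.3561 \cdot 10^{6}$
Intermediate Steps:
$\left(2392 + 2075\right) \left(\frac{1596}{-140} + 763\right) - 1248 = 4467 \left(1596 \left(- \frac{1}{140}\right) + 763\right) - 1248 = 4467 \left(- \frac{57}{5} + 763\right) - 1248 = 4467 \cdot \frac{3758}{5} - 1248 = \frac{16786986}{5} - 1248 = \frac{16780746}{5}$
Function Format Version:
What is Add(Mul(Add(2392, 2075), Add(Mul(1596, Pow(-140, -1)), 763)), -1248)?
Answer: Rational(16780746, 5) ≈ 3.3561e+6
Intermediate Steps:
Add(Mul(Add(2392, 2075), Add(Mul(1596, Pow(-140, -1)), 763)), -1248) = Add(Mul(4467, Add(Mul(1596, Rational(-1, 140)), 763)), -1248) = Add(Mul(4467, Add(Rational(-57, 5), 763)), -1248) = Add(Mul(4467, Rational(3758, 5)), -1248) = Add(Rational(16786986, 5), -1248) = Rational(16780746, 5)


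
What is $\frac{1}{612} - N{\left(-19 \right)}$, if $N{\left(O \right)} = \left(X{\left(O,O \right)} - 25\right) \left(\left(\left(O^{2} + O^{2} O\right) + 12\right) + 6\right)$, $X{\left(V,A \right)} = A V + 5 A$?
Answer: $\frac{955748161}{612} \approx 1.5617 \cdot 10^{6}$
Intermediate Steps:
$X{\left(V,A \right)} = 5 A + A V$
$N{\left(O \right)} = \left(-25 + O \left(5 + O\right)\right) \left(18 + O^{2} + O^{3}\right)$ ($N{\left(O \right)} = \left(O \left(5 + O\right) - 25\right) \left(\left(\left(O^{2} + O^{2} O\right) + 12\right) + 6\right) = \left(-25 + O \left(5 + O\right)\right) \left(\left(\left(O^{2} + O^{3}\right) + 12\right) + 6\right) = \left(-25 + O \left(5 + O\right)\right) \left(\left(12 + O^{2} + O^{3}\right) + 6\right) = \left(-25 + O \left(5 + O\right)\right) \left(18 + O^{2} + O^{3}\right)$)
$\frac{1}{612} - N{\left(-19 \right)} = \frac{1}{612} - \left(-450 + \left(-19\right)^{5} - 20 \left(-19\right)^{3} - 7 \left(-19\right)^{2} + 6 \left(-19\right)^{4} + 90 \left(-19\right)\right) = \frac{1}{612} - \left(-450 - 2476099 - -137180 - 2527 + 6 \cdot 130321 - 1710\right) = \frac{1}{612} - \left(-450 - 2476099 + 137180 - 2527 + 781926 - 1710\right) = \frac{1}{612} - -1561680 = \frac{1}{612} + 1561680 = \frac{955748161}{612}$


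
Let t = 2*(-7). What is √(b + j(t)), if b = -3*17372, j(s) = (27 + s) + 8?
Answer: I*√52095 ≈ 228.24*I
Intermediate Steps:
t = -14
j(s) = 35 + s
b = -52116
√(b + j(t)) = √(-52116 + (35 - 14)) = √(-52116 + 21) = √(-52095) = I*√52095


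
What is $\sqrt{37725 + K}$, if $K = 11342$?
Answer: $\sqrt{49067} \approx 221.51$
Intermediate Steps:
$\sqrt{37725 + K} = \sqrt{37725 + 11342} = \sqrt{49067}$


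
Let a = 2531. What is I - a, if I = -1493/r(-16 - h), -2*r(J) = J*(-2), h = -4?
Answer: -28879/12 ≈ -2406.6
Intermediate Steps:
r(J) = J (r(J) = -J*(-2)/2 = -(-1)*J = J)
I = 1493/12 (I = -1493/(-16 - 1*(-4)) = -1493/(-16 + 4) = -1493/(-12) = -1493*(-1/12) = 1493/12 ≈ 124.42)
I - a = 1493/12 - 1*2531 = 1493/12 - 2531 = -28879/12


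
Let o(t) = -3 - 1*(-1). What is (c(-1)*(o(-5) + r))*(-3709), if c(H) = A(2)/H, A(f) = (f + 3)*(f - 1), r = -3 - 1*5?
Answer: -185450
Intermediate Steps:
o(t) = -2 (o(t) = -3 + 1 = -2)
r = -8 (r = -3 - 5 = -8)
A(f) = (-1 + f)*(3 + f) (A(f) = (3 + f)*(-1 + f) = (-1 + f)*(3 + f))
c(H) = 5/H (c(H) = (-3 + 2**2 + 2*2)/H = (-3 + 4 + 4)/H = 5/H)
(c(-1)*(o(-5) + r))*(-3709) = ((5/(-1))*(-2 - 8))*(-3709) = ((5*(-1))*(-10))*(-3709) = -5*(-10)*(-3709) = 50*(-3709) = -185450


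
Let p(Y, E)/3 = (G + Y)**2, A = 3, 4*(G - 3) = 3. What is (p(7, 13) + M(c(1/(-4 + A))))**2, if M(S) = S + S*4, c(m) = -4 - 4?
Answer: 24078649/256 ≈ 94057.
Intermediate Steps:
G = 15/4 (G = 3 + (1/4)*3 = 3 + 3/4 = 15/4 ≈ 3.7500)
c(m) = -8
M(S) = 5*S (M(S) = S + 4*S = 5*S)
p(Y, E) = 3*(15/4 + Y)**2
(p(7, 13) + M(c(1/(-4 + A))))**2 = (3*(15 + 4*7)**2/16 + 5*(-8))**2 = (3*(15 + 28)**2/16 - 40)**2 = ((3/16)*43**2 - 40)**2 = ((3/16)*1849 - 40)**2 = (5547/16 - 40)**2 = (4907/16)**2 = 24078649/256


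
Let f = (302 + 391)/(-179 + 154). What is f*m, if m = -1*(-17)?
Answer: -11781/25 ≈ -471.24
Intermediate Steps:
m = 17
f = -693/25 (f = 693/(-25) = 693*(-1/25) = -693/25 ≈ -27.720)
f*m = -693/25*17 = -11781/25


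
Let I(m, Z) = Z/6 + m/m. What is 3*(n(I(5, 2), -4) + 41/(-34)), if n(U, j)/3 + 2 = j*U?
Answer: -2367/34 ≈ -69.618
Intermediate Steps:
I(m, Z) = 1 + Z/6 (I(m, Z) = Z*(1/6) + 1 = Z/6 + 1 = 1 + Z/6)
n(U, j) = -6 + 3*U*j (n(U, j) = -6 + 3*(j*U) = -6 + 3*(U*j) = -6 + 3*U*j)
3*(n(I(5, 2), -4) + 41/(-34)) = 3*((-6 + 3*(1 + (1/6)*2)*(-4)) + 41/(-34)) = 3*((-6 + 3*(1 + 1/3)*(-4)) + 41*(-1/34)) = 3*((-6 + 3*(4/3)*(-4)) - 41/34) = 3*((-6 - 16) - 41/34) = 3*(-22 - 41/34) = 3*(-789/34) = -2367/34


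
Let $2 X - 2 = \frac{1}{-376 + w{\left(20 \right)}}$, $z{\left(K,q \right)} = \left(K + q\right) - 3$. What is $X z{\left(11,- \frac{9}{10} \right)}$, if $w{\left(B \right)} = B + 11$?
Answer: $\frac{48919}{6900} \approx 7.0897$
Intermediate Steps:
$w{\left(B \right)} = 11 + B$
$z{\left(K,q \right)} = -3 + K + q$
$X = \frac{689}{690}$ ($X = 1 + \frac{1}{2 \left(-376 + \left(11 + 20\right)\right)} = 1 + \frac{1}{2 \left(-376 + 31\right)} = 1 + \frac{1}{2 \left(-345\right)} = 1 + \frac{1}{2} \left(- \frac{1}{345}\right) = 1 - \frac{1}{690} = \frac{689}{690} \approx 0.99855$)
$X z{\left(11,- \frac{9}{10} \right)} = \frac{689 \left(-3 + 11 - \frac{9}{10}\right)}{690} = \frac{689}{690} \cdot \frac{71}{10} = \frac{48919}{6900}$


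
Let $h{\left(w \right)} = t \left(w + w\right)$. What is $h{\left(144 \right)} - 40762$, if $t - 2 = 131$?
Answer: $-2458$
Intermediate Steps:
$t = 133$ ($t = 2 + 131 = 133$)
$h{\left(w \right)} = 266 w$ ($h{\left(w \right)} = 133 \left(w + w\right) = 133 \cdot 2 w = 266 w$)
$h{\left(144 \right)} - 40762 = 266 \cdot 144 - 40762 = 38304 - 40762 = -2458$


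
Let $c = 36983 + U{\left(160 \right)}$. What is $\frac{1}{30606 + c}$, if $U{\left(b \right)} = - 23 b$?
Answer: $\frac{1}{63909} \approx 1.5647 \cdot 10^{-5}$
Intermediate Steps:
$c = 33303$ ($c = 36983 - 3680 = 33303$)
$\frac{1}{30606 + c} = \frac{1}{30606 + 33303} = \frac{1}{63909}$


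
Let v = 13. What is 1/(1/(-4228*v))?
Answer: -54964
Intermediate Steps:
1/(1/(-4228*v)) = 1/(1/(-4228*13)) = 1/(1/(-54964)) = 1/(-1/54964) = -54964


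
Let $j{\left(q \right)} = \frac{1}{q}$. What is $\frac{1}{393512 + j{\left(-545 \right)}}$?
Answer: $\frac{545}{214464039} \approx 2.5412 \cdot 10^{-6}$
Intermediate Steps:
$\frac{1}{393512 + j{\left(-545 \right)}} = \frac{1}{393512 + \frac{1}{-545}} = \frac{1}{393512 - \frac{1}{545}} = \frac{1}{\frac{214464039}{545}} = \frac{545}{214464039}$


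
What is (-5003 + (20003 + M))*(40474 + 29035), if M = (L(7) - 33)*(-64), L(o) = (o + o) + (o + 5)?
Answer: 1073775032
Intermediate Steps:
L(o) = 5 + 3*o (L(o) = 2*o + (5 + o) = 5 + 3*o)
M = 448 (M = ((5 + 3*7) - 33)*(-64) = ((5 + 21) - 33)*(-64) = (26 - 33)*(-64) = -7*(-64) = 448)
(-5003 + (20003 + M))*(40474 + 29035) = (-5003 + (20003 + 448))*(40474 + 29035) = (-5003 + 20451)*69509 = 15448*69509 = 1073775032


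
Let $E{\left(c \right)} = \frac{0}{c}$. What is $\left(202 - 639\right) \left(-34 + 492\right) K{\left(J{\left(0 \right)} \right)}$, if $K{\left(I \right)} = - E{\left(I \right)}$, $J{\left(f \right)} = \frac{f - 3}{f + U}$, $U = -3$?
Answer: $0$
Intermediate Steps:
$E{\left(c \right)} = 0$
$J{\left(f \right)} = 1$ ($J{\left(f \right)} = \frac{f - 3}{f - 3} = \frac{-3 + f}{-3 + f} = 1$)
$K{\left(I \right)} = 0$ ($K{\left(I \right)} = \left(-1\right) 0 = 0$)
$\left(202 - 639\right) \left(-34 + 492\right) K{\left(J{\left(0 \right)} \right)} = \left(202 - 639\right) \left(-34 + 492\right) 0 = \left(-437\right) 458 \cdot 0 = \left(-200146\right) 0 = 0$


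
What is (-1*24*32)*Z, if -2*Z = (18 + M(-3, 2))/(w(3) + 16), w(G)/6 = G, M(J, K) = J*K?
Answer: 2304/17 ≈ 135.53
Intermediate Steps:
w(G) = 6*G
Z = -3/17 (Z = -(18 - 3*2)/(2*(6*3 + 16)) = -(18 - 6)/(2*(18 + 16)) = -6/34 = -½*6/17 = -3/17 ≈ -0.17647)
(-1*24*32)*Z = (-1*24*32)*(-3/17) = -24*32*(-3/17) = -768*(-3/17) = 2304/17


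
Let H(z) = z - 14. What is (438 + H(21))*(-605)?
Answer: -269225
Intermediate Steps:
H(z) = -14 + z
(438 + H(21))*(-605) = (438 + (-14 + 21))*(-605) = (438 + 7)*(-605) = 445*(-605) = -269225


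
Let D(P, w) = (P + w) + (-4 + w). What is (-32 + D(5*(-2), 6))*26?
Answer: -884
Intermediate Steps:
D(P, w) = -4 + P + 2*w
(-32 + D(5*(-2), 6))*26 = (-32 + (-4 + 5*(-2) + 2*6))*26 = (-32 + (-4 - 10 + 12))*26 = (-32 - 2)*26 = -34*26 = -884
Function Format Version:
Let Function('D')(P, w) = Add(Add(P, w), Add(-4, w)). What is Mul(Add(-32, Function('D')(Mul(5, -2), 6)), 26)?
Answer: -884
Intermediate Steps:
Function('D')(P, w) = Add(-4, P, Mul(2, w))
Mul(Add(-32, Function('D')(Mul(5, -2), 6)), 26) = Mul(Add(-32, Add(-4, Mul(5, -2), Mul(2, 6))), 26) = Mul(Add(-32, Add(-4, -10, 12)), 26) = Mul(Add(-32, -2), 26) = Mul(-34, 26) = -884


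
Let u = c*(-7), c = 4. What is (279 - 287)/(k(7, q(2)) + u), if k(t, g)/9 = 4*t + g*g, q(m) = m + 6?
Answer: -1/100 ≈ -0.010000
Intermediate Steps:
q(m) = 6 + m
k(t, g) = 9*g² + 36*t (k(t, g) = 9*(4*t + g*g) = 9*(4*t + g²) = 9*(g² + 4*t) = 9*g² + 36*t)
u = -28 (u = 4*(-7) = -28)
(279 - 287)/(k(7, q(2)) + u) = (279 - 287)/((9*(6 + 2)² + 36*7) - 28) = -8/((9*8² + 252) - 28) = -8/((9*64 + 252) - 28) = -8/((576 + 252) - 28) = -8/(828 - 28) = -8/800 = -8*1/800 = -1/100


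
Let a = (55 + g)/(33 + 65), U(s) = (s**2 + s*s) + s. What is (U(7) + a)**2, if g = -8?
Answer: 106853569/9604 ≈ 11126.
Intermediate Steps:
U(s) = s + 2*s**2 (U(s) = (s**2 + s**2) + s = 2*s**2 + s = s + 2*s**2)
a = 47/98 (a = (55 - 8)/(33 + 65) = 47/98 ≈ 0.47959)
(U(7) + a)**2 = (7*(1 + 2*7) + 47/98)**2 = (7*(1 + 14) + 47/98)**2 = (7*15 + 47/98)**2 = (105 + 47/98)**2 = (10337/98)**2 = 106853569/9604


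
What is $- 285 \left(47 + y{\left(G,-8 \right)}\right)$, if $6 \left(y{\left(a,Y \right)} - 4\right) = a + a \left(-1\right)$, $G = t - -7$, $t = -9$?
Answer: $-14535$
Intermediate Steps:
$G = -2$ ($G = -9 - -7 = -9 + 7 = -2$)
$y{\left(a,Y \right)} = 4$ ($y{\left(a,Y \right)} = 4 + \frac{a + a \left(-1\right)}{6} = 4 + \frac{a - a}{6} = 4 + \frac{1}{6} \cdot 0 = 4 + 0 = 4$)
$- 285 \left(47 + y{\left(G,-8 \right)}\right) = - 285 \left(47 + 4\right) = \left(-285\right) 51 = -14535$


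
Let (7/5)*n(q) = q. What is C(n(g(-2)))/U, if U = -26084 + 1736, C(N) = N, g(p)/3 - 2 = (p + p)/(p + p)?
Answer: -15/56812 ≈ -0.00026403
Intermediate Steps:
g(p) = 9 (g(p) = 6 + 3*((p + p)/(p + p)) = 6 + 3*((2*p)/((2*p))) = 6 + 3*((2*p)*(1/(2*p))) = 6 + 3*1 = 6 + 3 = 9)
n(q) = 5*q/7
U = -24348
C(n(g(-2)))/U = ((5/7)*9)/(-24348) = (45/7)*(-1/24348) = -15/56812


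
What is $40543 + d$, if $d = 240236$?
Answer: $280779$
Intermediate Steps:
$40543 + d = 40543 + 240236 = 280779$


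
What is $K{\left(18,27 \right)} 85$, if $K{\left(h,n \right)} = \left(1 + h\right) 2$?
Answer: $3230$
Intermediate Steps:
$K{\left(h,n \right)} = 2 + 2 h$
$K{\left(18,27 \right)} 85 = \left(2 + 2 \cdot 18\right) 85 = \left(2 + 36\right) 85 = 38 \cdot 85 = 3230$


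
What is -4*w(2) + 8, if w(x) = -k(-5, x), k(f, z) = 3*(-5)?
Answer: -52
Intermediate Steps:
k(f, z) = -15
w(x) = 15 (w(x) = -1*(-15) = 15)
-4*w(2) + 8 = -4*15 + 8 = -60 + 8 = -52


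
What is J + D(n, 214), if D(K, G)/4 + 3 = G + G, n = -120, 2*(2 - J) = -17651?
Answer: 21055/2 ≈ 10528.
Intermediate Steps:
J = 17655/2 (J = 2 - ½*(-17651) = 2 + 17651/2 = 17655/2 ≈ 8827.5)
D(K, G) = -12 + 8*G (D(K, G) = -12 + 4*(G + G) = -12 + 4*(2*G) = -12 + 8*G)
J + D(n, 214) = 17655/2 + (-12 + 8*214) = 17655/2 + (-12 + 1712) = 17655/2 + 1700 = 21055/2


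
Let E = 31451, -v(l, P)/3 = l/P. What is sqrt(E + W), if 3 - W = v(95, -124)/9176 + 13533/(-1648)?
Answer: sqrt(28104153297556490)/945128 ≈ 177.38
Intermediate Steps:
v(l, P) = -3*l/P
W = 1313944023/117195872 (W = 3 - (-3*95/(-124)/9176 + 13533/(-1648)) = 3 - (-3*95*(-1/124)*(1/9176) + 13533*(-1/1648)) = 3 - ((285/124)*(1/9176) - 13533/1648) = 3 - (285/1137824 - 13533/1648) = 3 - 1*(-962356407/117195872) = 3 + 962356407/117195872 = 1313944023/117195872 ≈ 11.212)
sqrt(E + W) = sqrt(31451 + 1313944023/117195872) = sqrt(3687241314295/117195872) = sqrt(28104153297556490)/945128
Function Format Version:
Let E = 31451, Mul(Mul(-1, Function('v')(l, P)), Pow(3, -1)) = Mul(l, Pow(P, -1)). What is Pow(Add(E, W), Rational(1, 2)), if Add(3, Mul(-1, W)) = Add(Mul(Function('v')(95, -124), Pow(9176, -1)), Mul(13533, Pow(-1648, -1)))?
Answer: Mul(Rational(1, 945128), Pow(28104153297556490, Rational(1, 2))) ≈ 177.38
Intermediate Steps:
Function('v')(l, P) = Mul(-3, l, Pow(P, -1)) (Function('v')(l, P) = Mul(-3, Mul(l, Pow(P, -1))) = Mul(-3, l, Pow(P, -1)))
W = Rational(1313944023, 117195872) (W = Add(3, Mul(-1, Add(Mul(Mul(-3, 95, Pow(-124, -1)), Pow(9176, -1)), Mul(13533, Pow(-1648, -1))))) = Add(3, Mul(-1, Add(Mul(Mul(-3, 95, Rational(-1, 124)), Rational(1, 9176)), Mul(13533, Rational(-1, 1648))))) = Add(3, Mul(-1, Add(Mul(Rational(285, 124), Rational(1, 9176)), Rational(-13533, 1648)))) = Add(3, Mul(-1, Add(Rational(285, 1137824), Rational(-13533, 1648)))) = Add(3, Mul(-1, Rational(-962356407, 117195872))) = Add(3, Rational(962356407, 117195872)) = Rational(1313944023, 117195872) ≈ 11.212)
Pow(Add(E, W), Rational(1, 2)) = Pow(Add(31451, Rational(1313944023, 117195872)), Rational(1, 2)) = Pow(Rational(3687241314295, 117195872), Rational(1, 2)) = Mul(Rational(1, 945128), Pow(28104153297556490, Rational(1, 2)))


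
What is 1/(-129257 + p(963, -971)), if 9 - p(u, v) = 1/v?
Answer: -971/125499807 ≈ -7.7371e-6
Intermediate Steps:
p(u, v) = 9 - 1/v
1/(-129257 + p(963, -971)) = 1/(-129257 + (9 - 1/(-971))) = 1/(-129257 + (9 - 1*(-1/971))) = 1/(-129257 + (9 + 1/971)) = 1/(-129257 + 8740/971) = 1/(-125499807/971) = -971/125499807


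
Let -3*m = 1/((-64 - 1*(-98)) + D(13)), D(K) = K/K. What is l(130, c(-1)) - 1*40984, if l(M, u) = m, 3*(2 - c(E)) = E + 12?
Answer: -4303321/105 ≈ -40984.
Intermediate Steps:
D(K) = 1
c(E) = -2 - E/3 (c(E) = 2 - (E + 12)/3 = 2 - (12 + E)/3 = 2 + (-4 - E/3) = -2 - E/3)
m = -1/105 (m = -1/(3*((-64 - 1*(-98)) + 1)) = -1/(3*((-64 + 98) + 1)) = -1/(3*(34 + 1)) = -⅓/35 = -⅓*1/35 = -1/105 ≈ -0.0095238)
l(M, u) = -1/105
l(130, c(-1)) - 1*40984 = -1/105 - 1*40984 = -1/105 - 40984 = -4303321/105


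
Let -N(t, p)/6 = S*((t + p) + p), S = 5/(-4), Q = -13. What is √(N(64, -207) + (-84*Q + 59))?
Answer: I*√1474 ≈ 38.393*I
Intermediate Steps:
S = -5/4 (S = 5*(-¼) = -5/4 ≈ -1.2500)
N(t, p) = 15*p + 15*t/2 (N(t, p) = -(-15)*((t + p) + p)/2 = -(-15)*((p + t) + p)/2 = -(-15)*(t + 2*p)/2 = -6*(-5*p/2 - 5*t/4) = 15*p + 15*t/2)
√(N(64, -207) + (-84*Q + 59)) = √((15*(-207) + (15/2)*64) + (-84*(-13) + 59)) = √((-3105 + 480) + (1092 + 59)) = √(-2625 + 1151) = √(-1474) = I*√1474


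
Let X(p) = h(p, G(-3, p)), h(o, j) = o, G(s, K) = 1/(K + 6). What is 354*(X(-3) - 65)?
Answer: -24072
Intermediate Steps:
G(s, K) = 1/(6 + K)
X(p) = p
354*(X(-3) - 65) = 354*(-3 - 65) = 354*(-68) = -24072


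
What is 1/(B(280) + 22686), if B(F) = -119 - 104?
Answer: 1/22463 ≈ 4.4518e-5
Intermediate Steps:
B(F) = -223
1/(B(280) + 22686) = 1/(-223 + 22686) = 1/22463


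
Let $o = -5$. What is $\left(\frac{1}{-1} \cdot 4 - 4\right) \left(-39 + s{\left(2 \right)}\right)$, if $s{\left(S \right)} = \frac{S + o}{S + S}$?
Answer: $318$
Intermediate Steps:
$s{\left(S \right)} = \frac{-5 + S}{2 S}$ ($s{\left(S \right)} = \frac{S - 5}{S + S} = \frac{-5 + S}{2 S}$)
$\left(\frac{1}{-1} \cdot 4 - 4\right) \left(-39 + s{\left(2 \right)}\right) = \left(\frac{1}{-1} \cdot 4 - 4\right) \left(-39 + \frac{-5 + 2}{2 \cdot 2}\right) = \left(\left(-1\right) 4 - 4\right) \left(-39 + \frac{1}{2} \cdot \frac{1}{2} \left(-3\right)\right) = \left(-4 - 4\right) \left(-39 - \frac{3}{4}\right) = \left(-8\right) \left(- \frac{159}{4}\right) = 318$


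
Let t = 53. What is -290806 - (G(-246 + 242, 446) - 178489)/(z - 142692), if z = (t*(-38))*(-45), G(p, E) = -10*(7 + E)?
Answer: -15140124991/52062 ≈ -2.9081e+5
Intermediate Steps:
G(p, E) = -70 - 10*E
z = 90630 (z = (53*(-38))*(-45) = -2014*(-45) = 90630)
-290806 - (G(-246 + 242, 446) - 178489)/(z - 142692) = -290806 - ((-70 - 10*446) - 178489)/(90630 - 142692) = -290806 - ((-70 - 4460) - 178489)/(-52062) = -290806 - (-4530 - 178489)*(-1)/52062 = -290806 - (-183019)*(-1)/52062 = -290806 - 1*183019/52062 = -290806 - 183019/52062 = -15140124991/52062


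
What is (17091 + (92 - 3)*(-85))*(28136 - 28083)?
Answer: 504878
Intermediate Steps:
(17091 + (92 - 3)*(-85))*(28136 - 28083) = (17091 + 89*(-85))*53 = (17091 - 7565)*53 = 9526*53 = 504878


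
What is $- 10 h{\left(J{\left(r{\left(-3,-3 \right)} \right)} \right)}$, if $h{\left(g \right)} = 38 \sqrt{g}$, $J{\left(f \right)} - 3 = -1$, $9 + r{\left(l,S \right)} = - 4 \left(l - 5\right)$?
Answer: $- 380 \sqrt{2} \approx -537.4$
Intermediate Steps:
$r{\left(l,S \right)} = 11 - 4 l$ ($r{\left(l,S \right)} = -9 - 4 \left(l - 5\right) = -9 - 4 \left(-5 + l\right) = -9 - \left(-20 + 4 l\right) = 11 - 4 l$)
$J{\left(f \right)} = 2$ ($J{\left(f \right)} = 3 - 1 = 2$)
$- 10 h{\left(J{\left(r{\left(-3,-3 \right)} \right)} \right)} = - 10 \cdot 38 \sqrt{2} = - 380 \sqrt{2}$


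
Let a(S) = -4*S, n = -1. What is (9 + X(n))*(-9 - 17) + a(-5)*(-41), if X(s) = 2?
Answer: -1106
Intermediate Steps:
(9 + X(n))*(-9 - 17) + a(-5)*(-41) = (9 + 2)*(-9 - 17) - 4*(-5)*(-41) = 11*(-26) + 20*(-41) = -286 - 820 = -1106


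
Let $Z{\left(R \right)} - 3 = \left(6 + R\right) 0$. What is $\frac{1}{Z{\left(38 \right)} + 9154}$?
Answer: $\frac{1}{9157} \approx 0.00010921$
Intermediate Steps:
$Z{\left(R \right)} = 3$ ($Z{\left(R \right)} = 3 + \left(6 + R\right) 0 = 3 + 0 = 3$)
$\frac{1}{Z{\left(38 \right)} + 9154} = \frac{1}{3 + 9154} = \frac{1}{9157}$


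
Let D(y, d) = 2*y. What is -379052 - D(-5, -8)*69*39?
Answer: -352142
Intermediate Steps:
-379052 - D(-5, -8)*69*39 = -379052 - (2*(-5))*69*39 = -379052 - (-10*69)*39 = -379052 - (-690)*39 = -379052 - 1*(-26910) = -379052 + 26910 = -352142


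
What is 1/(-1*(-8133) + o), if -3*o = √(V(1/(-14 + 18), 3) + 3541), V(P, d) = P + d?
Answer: 292788/2381230627 + 6*√14177/2381230627 ≈ 0.00012326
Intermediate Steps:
o = -√14177/6 (o = -√((1/(-14 + 18) + 3) + 3541)/3 = -√((1/4 + 3) + 3541)/3 = -√((¼ + 3) + 3541)/3 = -√(13/4 + 3541)/3 = -√14177/6 ≈ -19.845)
1/(-1*(-8133) + o) = 1/(-1*(-8133) - √14177/6) = 1/(8133 - √14177/6)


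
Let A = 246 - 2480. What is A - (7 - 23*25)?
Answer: -1666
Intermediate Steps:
A = -2234
A - (7 - 23*25) = -2234 - (7 - 23*25) = -2234 - (7 - 575) = -2234 - 1*(-568) = -2234 + 568 = -1666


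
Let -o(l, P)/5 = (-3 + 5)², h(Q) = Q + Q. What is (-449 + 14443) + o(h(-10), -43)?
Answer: 13974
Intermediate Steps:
h(Q) = 2*Q
o(l, P) = -20 (o(l, P) = -5*(-3 + 5)² = -5*2² = -5*4 = -20)
(-449 + 14443) + o(h(-10), -43) = (-449 + 14443) - 20 = 13994 - 20 = 13974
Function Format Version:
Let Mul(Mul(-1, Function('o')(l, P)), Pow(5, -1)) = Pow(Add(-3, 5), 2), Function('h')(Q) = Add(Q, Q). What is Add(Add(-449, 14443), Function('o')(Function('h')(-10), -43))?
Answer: 13974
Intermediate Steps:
Function('h')(Q) = Mul(2, Q)
Function('o')(l, P) = -20 (Function('o')(l, P) = Mul(-5, Pow(Add(-3, 5), 2)) = Mul(-5, Pow(2, 2)) = Mul(-5, 4) = -20)
Add(Add(-449, 14443), Function('o')(Function('h')(-10), -43)) = Add(Add(-449, 14443), -20) = Add(13994, -20) = 13974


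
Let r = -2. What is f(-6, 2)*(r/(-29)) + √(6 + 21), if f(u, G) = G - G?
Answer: 3*√3 ≈ 5.1962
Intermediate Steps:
f(u, G) = 0
f(-6, 2)*(r/(-29)) + √(6 + 21) = 0*(-2/(-29)) + √(6 + 21) = 0*(-2*(-1/29)) + √27 = 0*(2/29) + 3*√3 = 0 + 3*√3 = 3*√3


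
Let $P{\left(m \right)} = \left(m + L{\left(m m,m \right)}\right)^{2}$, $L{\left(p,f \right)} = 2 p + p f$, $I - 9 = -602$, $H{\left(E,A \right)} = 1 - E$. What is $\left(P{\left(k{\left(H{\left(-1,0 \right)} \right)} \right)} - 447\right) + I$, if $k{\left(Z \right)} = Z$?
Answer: $-716$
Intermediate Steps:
$I = -593$ ($I = 9 - 602 = -593$)
$L{\left(p,f \right)} = 2 p + f p$
$P{\left(m \right)} = \left(m + m^{2} \left(2 + m\right)\right)^{2}$ ($P{\left(m \right)} = \left(m + m m \left(2 + m\right)\right)^{2} = \left(m + m^{2} \left(2 + m\right)\right)^{2}$)
$\left(P{\left(k{\left(H{\left(-1,0 \right)} \right)} \right)} - 447\right) + I = \left(\left(1 - -1\right)^{2} \left(1 + \left(1 - -1\right) \left(2 + \left(1 - -1\right)\right)\right)^{2} - 447\right) - 593 = \left(\left(1 + 1\right)^{2} \left(1 + \left(1 + 1\right) \left(2 + \left(1 + 1\right)\right)\right)^{2} - 447\right) - 593 = \left(2^{2} \left(1 + 2 \left(2 + 2\right)\right)^{2} - 447\right) - 593 = \left(4 \left(1 + 2 \cdot 4\right)^{2} - 447\right) - 593 = \left(4 \left(1 + 8\right)^{2} - 447\right) - 593 = \left(4 \cdot 9^{2} - 447\right) - 593 = \left(4 \cdot 81 - 447\right) - 593 = \left(324 - 447\right) - 593 = -123 - 593 = -716$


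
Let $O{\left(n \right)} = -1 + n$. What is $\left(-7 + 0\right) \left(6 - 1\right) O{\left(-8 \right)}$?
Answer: $315$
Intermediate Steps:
$\left(-7 + 0\right) \left(6 - 1\right) O{\left(-8 \right)} = \left(-7 + 0\right) \left(6 - 1\right) \left(-1 - 8\right) = \left(-7\right) 5 \left(-9\right) = \left(-35\right) \left(-9\right) = 315$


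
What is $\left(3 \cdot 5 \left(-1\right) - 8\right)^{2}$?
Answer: $529$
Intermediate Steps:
$\left(3 \cdot 5 \left(-1\right) - 8\right)^{2} = \left(15 \left(-1\right) - 8\right)^{2} = \left(-15 - 8\right)^{2} = \left(-23\right)^{2} = 529$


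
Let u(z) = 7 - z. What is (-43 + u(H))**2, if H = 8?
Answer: 1936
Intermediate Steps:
(-43 + u(H))**2 = (-43 + (7 - 1*8))**2 = (-43 + (7 - 8))**2 = (-43 - 1)**2 = (-44)**2 = 1936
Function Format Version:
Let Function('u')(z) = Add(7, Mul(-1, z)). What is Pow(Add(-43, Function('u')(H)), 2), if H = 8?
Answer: 1936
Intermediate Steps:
Pow(Add(-43, Function('u')(H)), 2) = Pow(Add(-43, Add(7, Mul(-1, 8))), 2) = Pow(Add(-43, Add(7, -8)), 2) = Pow(Add(-43, -1), 2) = Pow(-44, 2) = 1936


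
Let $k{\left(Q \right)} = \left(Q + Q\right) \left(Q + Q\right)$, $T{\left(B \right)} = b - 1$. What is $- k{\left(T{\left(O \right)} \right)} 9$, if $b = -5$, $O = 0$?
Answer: $-1296$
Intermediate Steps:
$T{\left(B \right)} = -6$ ($T{\left(B \right)} = -5 - 1 = -6$)
$k{\left(Q \right)} = 4 Q^{2}$ ($k{\left(Q \right)} = 2 Q 2 Q = 4 Q^{2}$)
$- k{\left(T{\left(O \right)} \right)} 9 = - 4 \left(-6\right)^{2} \cdot 9 = - 4 \cdot 36 \cdot 9 = \left(-1\right) 144 \cdot 9 = \left(-144\right) 9 = -1296$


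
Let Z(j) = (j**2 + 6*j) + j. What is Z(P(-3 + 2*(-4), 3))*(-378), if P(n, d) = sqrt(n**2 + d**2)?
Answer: -49140 - 2646*sqrt(130) ≈ -79309.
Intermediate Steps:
P(n, d) = sqrt(d**2 + n**2)
Z(j) = j**2 + 7*j
Z(P(-3 + 2*(-4), 3))*(-378) = (sqrt(3**2 + (-3 + 2*(-4))**2)*(7 + sqrt(3**2 + (-3 + 2*(-4))**2)))*(-378) = (sqrt(9 + (-3 - 8)**2)*(7 + sqrt(9 + (-3 - 8)**2)))*(-378) = (sqrt(9 + (-11)**2)*(7 + sqrt(9 + (-11)**2)))*(-378) = (sqrt(9 + 121)*(7 + sqrt(9 + 121)))*(-378) = (sqrt(130)*(7 + sqrt(130)))*(-378) = -378*sqrt(130)*(7 + sqrt(130))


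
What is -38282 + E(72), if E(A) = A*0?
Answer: -38282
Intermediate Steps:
E(A) = 0
-38282 + E(72) = -38282 + 0 = -38282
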